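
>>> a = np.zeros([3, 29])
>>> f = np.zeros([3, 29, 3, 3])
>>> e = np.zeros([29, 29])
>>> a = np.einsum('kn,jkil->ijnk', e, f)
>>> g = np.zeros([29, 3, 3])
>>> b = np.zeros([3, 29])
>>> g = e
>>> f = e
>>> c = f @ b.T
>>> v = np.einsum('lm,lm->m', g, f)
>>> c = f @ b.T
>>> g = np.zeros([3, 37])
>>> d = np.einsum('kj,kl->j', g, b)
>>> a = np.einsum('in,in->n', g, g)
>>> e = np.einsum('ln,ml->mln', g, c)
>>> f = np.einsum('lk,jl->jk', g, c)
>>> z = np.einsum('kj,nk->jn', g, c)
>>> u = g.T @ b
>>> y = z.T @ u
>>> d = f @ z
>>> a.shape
(37,)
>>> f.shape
(29, 37)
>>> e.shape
(29, 3, 37)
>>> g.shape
(3, 37)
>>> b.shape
(3, 29)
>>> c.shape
(29, 3)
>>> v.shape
(29,)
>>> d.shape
(29, 29)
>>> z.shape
(37, 29)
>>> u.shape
(37, 29)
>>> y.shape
(29, 29)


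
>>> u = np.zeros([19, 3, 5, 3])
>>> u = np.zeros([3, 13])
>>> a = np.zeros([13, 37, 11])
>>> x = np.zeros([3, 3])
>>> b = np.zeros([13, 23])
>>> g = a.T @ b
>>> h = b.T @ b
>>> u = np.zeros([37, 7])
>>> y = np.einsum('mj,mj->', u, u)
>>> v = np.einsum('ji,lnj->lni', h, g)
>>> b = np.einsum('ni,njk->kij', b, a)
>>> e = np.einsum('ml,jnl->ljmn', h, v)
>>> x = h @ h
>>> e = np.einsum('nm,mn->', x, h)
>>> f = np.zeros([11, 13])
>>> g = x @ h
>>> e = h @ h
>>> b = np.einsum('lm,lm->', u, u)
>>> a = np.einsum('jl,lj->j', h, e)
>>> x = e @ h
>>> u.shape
(37, 7)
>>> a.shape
(23,)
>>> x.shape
(23, 23)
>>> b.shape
()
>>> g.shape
(23, 23)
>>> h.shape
(23, 23)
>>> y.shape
()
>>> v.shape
(11, 37, 23)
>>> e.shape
(23, 23)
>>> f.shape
(11, 13)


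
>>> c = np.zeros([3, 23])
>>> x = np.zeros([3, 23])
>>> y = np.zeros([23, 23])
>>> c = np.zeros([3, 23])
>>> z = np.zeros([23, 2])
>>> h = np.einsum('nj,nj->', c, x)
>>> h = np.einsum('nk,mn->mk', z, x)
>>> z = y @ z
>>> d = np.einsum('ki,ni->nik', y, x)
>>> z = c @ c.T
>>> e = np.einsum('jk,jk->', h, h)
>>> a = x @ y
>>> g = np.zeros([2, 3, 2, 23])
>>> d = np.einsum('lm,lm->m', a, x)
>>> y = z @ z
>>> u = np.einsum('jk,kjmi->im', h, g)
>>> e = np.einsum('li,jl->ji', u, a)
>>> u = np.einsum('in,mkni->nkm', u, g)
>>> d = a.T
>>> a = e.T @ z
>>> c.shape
(3, 23)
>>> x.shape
(3, 23)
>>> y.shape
(3, 3)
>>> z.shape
(3, 3)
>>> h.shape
(3, 2)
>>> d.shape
(23, 3)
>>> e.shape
(3, 2)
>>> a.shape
(2, 3)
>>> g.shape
(2, 3, 2, 23)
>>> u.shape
(2, 3, 2)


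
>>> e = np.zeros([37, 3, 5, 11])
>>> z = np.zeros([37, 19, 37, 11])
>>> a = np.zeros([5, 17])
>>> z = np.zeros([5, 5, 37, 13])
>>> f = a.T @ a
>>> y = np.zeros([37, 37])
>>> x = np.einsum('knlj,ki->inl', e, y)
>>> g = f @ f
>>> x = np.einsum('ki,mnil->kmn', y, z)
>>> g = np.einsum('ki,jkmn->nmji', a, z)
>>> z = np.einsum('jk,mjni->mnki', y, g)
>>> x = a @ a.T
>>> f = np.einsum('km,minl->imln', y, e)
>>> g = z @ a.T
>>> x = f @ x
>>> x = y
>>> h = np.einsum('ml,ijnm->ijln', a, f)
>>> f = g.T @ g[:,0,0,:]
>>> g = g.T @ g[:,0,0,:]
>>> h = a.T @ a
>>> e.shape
(37, 3, 5, 11)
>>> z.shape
(13, 5, 37, 17)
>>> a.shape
(5, 17)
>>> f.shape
(5, 37, 5, 5)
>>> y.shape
(37, 37)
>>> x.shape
(37, 37)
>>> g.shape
(5, 37, 5, 5)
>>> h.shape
(17, 17)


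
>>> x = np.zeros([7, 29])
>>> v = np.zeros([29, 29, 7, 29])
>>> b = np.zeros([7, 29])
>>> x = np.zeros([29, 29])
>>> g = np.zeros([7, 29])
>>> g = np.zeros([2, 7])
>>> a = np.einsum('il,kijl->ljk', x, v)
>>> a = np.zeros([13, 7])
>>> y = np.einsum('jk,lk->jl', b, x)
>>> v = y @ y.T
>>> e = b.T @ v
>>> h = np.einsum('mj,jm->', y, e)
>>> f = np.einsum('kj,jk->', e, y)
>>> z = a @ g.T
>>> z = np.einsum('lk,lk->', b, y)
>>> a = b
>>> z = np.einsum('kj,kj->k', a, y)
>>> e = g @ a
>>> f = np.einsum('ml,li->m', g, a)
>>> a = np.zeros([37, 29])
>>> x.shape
(29, 29)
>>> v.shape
(7, 7)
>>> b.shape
(7, 29)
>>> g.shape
(2, 7)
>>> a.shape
(37, 29)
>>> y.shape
(7, 29)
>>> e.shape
(2, 29)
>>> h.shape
()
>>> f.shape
(2,)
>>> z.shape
(7,)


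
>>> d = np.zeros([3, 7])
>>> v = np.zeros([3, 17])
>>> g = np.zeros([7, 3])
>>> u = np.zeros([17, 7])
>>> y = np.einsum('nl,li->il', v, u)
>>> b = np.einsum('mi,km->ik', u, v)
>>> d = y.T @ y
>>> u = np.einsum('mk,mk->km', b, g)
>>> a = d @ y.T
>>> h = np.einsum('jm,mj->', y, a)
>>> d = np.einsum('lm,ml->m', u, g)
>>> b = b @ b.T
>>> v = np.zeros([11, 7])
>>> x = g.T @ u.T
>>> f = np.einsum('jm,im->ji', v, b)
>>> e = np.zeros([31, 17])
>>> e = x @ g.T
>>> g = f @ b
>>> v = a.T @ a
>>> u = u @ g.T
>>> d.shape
(7,)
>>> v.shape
(7, 7)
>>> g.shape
(11, 7)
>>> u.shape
(3, 11)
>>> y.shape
(7, 17)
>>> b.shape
(7, 7)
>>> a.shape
(17, 7)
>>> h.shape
()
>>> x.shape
(3, 3)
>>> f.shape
(11, 7)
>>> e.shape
(3, 7)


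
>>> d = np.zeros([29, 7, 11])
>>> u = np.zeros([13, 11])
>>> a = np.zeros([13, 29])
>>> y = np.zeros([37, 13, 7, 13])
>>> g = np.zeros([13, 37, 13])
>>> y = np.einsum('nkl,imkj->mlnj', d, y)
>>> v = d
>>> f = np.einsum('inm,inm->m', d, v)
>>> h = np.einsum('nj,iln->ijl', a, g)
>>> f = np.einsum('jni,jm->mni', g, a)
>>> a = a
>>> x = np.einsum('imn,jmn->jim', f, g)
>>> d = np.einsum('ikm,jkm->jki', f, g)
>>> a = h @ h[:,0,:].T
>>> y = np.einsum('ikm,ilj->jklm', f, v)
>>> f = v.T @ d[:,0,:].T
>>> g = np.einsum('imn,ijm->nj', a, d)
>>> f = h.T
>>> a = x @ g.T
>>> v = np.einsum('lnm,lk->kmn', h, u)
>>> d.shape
(13, 37, 29)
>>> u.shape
(13, 11)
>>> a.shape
(13, 29, 13)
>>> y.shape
(11, 37, 7, 13)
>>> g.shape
(13, 37)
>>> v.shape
(11, 37, 29)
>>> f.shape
(37, 29, 13)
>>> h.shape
(13, 29, 37)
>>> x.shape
(13, 29, 37)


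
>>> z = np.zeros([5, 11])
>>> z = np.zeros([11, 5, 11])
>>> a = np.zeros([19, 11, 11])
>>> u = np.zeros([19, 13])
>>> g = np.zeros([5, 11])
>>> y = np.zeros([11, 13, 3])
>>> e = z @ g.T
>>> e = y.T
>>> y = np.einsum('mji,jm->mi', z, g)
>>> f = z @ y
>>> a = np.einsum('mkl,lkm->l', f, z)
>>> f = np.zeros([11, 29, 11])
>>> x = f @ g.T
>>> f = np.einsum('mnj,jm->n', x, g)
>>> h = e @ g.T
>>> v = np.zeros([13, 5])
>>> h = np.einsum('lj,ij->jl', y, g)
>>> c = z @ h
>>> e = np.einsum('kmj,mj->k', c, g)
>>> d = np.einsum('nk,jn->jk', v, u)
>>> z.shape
(11, 5, 11)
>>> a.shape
(11,)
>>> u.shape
(19, 13)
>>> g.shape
(5, 11)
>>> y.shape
(11, 11)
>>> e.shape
(11,)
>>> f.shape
(29,)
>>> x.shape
(11, 29, 5)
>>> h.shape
(11, 11)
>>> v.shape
(13, 5)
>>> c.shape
(11, 5, 11)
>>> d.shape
(19, 5)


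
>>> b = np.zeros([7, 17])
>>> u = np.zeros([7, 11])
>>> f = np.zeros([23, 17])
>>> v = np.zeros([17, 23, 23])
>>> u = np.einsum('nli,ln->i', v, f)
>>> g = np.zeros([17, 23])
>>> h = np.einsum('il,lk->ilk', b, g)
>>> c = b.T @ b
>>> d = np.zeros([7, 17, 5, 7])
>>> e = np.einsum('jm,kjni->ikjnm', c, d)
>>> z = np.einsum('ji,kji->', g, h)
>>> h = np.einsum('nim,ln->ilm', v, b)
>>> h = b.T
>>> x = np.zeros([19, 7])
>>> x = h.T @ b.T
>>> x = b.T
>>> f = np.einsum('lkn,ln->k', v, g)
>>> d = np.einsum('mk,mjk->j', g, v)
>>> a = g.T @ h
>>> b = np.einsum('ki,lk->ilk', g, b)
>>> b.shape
(23, 7, 17)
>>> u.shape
(23,)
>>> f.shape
(23,)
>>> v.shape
(17, 23, 23)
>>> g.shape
(17, 23)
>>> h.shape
(17, 7)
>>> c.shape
(17, 17)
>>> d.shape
(23,)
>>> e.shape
(7, 7, 17, 5, 17)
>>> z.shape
()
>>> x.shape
(17, 7)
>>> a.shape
(23, 7)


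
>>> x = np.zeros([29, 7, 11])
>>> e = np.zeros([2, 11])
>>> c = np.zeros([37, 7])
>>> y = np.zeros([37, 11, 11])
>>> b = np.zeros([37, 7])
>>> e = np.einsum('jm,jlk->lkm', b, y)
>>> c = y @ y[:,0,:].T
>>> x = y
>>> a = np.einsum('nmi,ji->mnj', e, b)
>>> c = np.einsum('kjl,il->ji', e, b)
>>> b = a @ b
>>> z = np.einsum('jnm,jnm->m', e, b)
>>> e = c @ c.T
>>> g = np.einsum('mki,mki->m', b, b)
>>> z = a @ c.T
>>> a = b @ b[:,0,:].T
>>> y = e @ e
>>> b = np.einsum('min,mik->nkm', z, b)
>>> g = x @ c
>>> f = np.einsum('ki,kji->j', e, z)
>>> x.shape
(37, 11, 11)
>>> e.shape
(11, 11)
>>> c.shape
(11, 37)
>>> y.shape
(11, 11)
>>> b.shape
(11, 7, 11)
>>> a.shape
(11, 11, 11)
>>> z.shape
(11, 11, 11)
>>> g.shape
(37, 11, 37)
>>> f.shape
(11,)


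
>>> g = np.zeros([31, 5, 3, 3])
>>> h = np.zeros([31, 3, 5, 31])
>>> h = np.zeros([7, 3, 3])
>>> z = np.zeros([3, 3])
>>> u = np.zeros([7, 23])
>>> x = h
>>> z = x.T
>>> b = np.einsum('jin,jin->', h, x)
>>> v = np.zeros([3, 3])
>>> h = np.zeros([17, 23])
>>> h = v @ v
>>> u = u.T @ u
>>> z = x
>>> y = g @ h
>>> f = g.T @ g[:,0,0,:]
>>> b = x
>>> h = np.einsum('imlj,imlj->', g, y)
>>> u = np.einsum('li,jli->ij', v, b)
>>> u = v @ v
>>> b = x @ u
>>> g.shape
(31, 5, 3, 3)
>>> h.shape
()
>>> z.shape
(7, 3, 3)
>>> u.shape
(3, 3)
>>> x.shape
(7, 3, 3)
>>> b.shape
(7, 3, 3)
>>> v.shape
(3, 3)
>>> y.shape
(31, 5, 3, 3)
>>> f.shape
(3, 3, 5, 3)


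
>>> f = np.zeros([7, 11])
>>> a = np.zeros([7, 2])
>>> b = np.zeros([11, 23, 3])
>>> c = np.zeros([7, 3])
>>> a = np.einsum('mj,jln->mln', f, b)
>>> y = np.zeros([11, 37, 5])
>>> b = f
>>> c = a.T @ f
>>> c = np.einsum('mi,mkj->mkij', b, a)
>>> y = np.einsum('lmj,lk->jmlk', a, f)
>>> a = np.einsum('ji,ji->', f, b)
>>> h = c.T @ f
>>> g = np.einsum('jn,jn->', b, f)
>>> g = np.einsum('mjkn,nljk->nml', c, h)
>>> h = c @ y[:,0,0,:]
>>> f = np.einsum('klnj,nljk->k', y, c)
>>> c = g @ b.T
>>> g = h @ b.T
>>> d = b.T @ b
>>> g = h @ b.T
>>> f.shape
(3,)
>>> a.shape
()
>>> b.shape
(7, 11)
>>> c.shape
(3, 7, 7)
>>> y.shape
(3, 23, 7, 11)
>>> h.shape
(7, 23, 11, 11)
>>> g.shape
(7, 23, 11, 7)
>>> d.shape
(11, 11)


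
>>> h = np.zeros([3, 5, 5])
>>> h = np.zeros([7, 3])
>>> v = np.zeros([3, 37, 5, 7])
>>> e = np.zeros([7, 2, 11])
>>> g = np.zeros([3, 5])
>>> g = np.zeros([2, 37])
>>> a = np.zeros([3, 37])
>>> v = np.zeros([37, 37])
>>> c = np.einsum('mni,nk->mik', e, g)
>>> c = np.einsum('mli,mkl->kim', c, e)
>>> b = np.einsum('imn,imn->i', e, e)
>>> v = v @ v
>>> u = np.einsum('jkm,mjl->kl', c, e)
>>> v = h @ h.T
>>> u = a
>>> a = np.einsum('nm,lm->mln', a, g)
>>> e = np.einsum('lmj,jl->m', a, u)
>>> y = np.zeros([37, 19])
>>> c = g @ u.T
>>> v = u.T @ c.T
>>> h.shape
(7, 3)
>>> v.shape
(37, 2)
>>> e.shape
(2,)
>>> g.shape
(2, 37)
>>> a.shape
(37, 2, 3)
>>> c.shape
(2, 3)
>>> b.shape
(7,)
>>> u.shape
(3, 37)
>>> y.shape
(37, 19)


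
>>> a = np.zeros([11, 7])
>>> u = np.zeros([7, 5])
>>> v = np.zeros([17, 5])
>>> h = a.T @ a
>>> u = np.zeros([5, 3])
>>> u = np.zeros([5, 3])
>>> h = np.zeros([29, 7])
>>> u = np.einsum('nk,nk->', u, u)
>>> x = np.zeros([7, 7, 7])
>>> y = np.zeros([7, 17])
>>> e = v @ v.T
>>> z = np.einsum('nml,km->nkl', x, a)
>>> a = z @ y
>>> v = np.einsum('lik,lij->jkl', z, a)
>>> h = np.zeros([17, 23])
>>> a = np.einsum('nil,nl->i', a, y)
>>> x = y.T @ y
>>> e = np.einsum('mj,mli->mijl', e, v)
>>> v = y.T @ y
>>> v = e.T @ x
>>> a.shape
(11,)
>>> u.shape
()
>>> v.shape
(7, 17, 7, 17)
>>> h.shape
(17, 23)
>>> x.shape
(17, 17)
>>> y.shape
(7, 17)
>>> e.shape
(17, 7, 17, 7)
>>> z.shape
(7, 11, 7)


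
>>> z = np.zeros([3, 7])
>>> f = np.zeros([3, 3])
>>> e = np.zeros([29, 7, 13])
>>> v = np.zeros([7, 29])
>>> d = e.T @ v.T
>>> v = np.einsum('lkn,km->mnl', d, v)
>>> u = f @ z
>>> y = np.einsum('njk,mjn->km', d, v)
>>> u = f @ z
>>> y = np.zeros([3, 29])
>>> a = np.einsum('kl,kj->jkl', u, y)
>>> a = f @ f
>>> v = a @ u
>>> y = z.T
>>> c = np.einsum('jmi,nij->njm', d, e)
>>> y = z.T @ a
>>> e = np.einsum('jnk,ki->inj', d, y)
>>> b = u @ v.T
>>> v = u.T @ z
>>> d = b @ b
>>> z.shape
(3, 7)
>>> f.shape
(3, 3)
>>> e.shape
(3, 7, 13)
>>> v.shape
(7, 7)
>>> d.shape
(3, 3)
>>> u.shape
(3, 7)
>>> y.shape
(7, 3)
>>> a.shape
(3, 3)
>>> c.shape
(29, 13, 7)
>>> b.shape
(3, 3)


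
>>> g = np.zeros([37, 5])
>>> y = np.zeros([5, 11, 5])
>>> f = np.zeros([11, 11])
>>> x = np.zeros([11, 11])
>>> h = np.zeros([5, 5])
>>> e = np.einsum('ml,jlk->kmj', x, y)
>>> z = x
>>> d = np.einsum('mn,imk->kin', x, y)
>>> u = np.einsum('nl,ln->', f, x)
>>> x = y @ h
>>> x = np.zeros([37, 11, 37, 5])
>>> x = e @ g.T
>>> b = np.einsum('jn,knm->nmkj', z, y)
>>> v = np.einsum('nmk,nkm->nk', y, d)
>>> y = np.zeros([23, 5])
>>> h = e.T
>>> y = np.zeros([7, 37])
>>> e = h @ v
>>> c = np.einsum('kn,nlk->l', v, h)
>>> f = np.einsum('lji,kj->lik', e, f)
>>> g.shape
(37, 5)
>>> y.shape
(7, 37)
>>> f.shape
(5, 5, 11)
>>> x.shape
(5, 11, 37)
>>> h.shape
(5, 11, 5)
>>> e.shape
(5, 11, 5)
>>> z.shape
(11, 11)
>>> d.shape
(5, 5, 11)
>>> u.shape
()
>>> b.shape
(11, 5, 5, 11)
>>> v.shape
(5, 5)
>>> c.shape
(11,)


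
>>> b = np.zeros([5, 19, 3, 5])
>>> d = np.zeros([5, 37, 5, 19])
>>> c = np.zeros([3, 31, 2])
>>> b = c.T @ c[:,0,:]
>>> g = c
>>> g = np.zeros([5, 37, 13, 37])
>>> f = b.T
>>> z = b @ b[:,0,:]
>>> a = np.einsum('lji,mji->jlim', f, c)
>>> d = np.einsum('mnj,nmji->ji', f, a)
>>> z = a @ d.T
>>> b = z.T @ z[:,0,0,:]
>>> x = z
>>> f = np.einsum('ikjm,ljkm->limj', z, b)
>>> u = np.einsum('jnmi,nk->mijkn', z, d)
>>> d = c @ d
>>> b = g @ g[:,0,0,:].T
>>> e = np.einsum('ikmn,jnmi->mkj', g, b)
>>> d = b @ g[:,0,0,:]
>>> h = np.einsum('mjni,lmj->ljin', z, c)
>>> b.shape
(5, 37, 13, 5)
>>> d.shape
(5, 37, 13, 37)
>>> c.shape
(3, 31, 2)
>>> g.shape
(5, 37, 13, 37)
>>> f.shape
(2, 31, 2, 2)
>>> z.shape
(31, 2, 2, 2)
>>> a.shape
(31, 2, 2, 3)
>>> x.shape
(31, 2, 2, 2)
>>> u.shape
(2, 2, 31, 3, 2)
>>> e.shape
(13, 37, 5)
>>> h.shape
(3, 2, 2, 2)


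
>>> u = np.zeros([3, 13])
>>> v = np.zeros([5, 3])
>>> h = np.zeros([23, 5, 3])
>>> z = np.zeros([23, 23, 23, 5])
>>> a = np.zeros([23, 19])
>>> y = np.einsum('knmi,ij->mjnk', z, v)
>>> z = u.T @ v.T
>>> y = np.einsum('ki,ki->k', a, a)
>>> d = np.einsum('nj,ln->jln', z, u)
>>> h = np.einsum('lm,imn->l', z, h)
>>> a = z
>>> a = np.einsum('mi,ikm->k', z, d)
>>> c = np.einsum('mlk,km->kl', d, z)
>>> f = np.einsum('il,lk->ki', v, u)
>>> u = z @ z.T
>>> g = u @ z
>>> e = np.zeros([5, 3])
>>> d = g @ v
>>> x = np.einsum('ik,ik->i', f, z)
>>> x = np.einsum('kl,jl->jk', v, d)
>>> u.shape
(13, 13)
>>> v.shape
(5, 3)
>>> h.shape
(13,)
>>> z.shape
(13, 5)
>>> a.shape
(3,)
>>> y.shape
(23,)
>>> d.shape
(13, 3)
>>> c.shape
(13, 3)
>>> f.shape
(13, 5)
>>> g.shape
(13, 5)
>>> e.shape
(5, 3)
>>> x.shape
(13, 5)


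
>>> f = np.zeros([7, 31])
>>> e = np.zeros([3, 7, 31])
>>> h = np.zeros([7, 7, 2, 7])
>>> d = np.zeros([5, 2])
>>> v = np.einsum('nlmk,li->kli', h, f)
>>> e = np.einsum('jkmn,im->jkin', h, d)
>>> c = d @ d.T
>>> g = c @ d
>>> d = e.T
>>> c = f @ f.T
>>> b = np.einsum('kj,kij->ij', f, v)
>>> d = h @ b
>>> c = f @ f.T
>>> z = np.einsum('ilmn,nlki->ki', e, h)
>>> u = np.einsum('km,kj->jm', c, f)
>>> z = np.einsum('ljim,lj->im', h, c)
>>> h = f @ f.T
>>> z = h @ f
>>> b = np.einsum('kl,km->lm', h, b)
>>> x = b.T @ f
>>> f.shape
(7, 31)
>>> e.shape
(7, 7, 5, 7)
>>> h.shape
(7, 7)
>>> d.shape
(7, 7, 2, 31)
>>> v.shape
(7, 7, 31)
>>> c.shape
(7, 7)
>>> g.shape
(5, 2)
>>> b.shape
(7, 31)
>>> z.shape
(7, 31)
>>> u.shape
(31, 7)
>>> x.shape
(31, 31)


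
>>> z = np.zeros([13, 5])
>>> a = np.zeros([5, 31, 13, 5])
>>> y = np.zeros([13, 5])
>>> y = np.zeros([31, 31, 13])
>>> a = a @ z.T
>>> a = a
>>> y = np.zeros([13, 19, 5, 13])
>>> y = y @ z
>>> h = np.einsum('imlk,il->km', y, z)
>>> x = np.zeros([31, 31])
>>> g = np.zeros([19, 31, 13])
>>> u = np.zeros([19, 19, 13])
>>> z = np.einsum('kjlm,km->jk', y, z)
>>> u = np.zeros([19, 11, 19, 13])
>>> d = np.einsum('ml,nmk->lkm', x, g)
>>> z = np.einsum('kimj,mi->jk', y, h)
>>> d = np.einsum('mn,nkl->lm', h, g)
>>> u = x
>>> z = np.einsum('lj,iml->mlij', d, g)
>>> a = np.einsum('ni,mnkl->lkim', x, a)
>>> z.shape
(31, 13, 19, 5)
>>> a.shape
(13, 13, 31, 5)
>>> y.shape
(13, 19, 5, 5)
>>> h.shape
(5, 19)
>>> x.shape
(31, 31)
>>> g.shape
(19, 31, 13)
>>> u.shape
(31, 31)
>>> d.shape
(13, 5)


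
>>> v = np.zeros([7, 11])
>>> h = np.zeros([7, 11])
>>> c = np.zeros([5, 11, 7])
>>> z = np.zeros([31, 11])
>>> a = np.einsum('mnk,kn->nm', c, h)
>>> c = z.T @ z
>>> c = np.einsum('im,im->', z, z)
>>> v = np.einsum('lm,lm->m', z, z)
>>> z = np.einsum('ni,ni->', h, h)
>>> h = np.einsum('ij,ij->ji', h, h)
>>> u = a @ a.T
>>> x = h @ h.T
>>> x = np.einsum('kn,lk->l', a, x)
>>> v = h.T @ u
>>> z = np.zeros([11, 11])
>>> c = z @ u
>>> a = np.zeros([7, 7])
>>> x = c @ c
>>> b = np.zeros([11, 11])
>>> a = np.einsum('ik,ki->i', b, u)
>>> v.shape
(7, 11)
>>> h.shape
(11, 7)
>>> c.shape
(11, 11)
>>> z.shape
(11, 11)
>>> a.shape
(11,)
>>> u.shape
(11, 11)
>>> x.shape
(11, 11)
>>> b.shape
(11, 11)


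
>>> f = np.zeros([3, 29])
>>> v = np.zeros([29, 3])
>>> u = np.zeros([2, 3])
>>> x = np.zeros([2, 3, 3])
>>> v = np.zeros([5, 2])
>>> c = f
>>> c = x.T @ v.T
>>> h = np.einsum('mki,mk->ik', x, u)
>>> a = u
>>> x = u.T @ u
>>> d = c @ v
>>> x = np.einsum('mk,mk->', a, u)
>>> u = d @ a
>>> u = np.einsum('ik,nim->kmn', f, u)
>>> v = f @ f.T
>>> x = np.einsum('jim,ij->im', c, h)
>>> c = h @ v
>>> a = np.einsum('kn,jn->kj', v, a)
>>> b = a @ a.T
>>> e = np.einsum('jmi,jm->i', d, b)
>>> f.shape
(3, 29)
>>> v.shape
(3, 3)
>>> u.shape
(29, 3, 3)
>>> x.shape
(3, 5)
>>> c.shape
(3, 3)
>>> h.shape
(3, 3)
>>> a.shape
(3, 2)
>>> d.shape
(3, 3, 2)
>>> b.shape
(3, 3)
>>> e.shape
(2,)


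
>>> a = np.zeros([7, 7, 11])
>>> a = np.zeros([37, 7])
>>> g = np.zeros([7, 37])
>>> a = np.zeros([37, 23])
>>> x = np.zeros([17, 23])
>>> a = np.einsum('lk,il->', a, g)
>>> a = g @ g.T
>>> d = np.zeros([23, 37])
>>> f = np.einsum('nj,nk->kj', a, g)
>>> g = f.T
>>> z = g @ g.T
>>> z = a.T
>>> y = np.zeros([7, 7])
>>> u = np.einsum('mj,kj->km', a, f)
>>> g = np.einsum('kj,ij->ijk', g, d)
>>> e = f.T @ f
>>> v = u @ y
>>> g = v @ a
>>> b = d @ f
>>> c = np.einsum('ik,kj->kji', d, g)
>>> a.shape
(7, 7)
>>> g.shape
(37, 7)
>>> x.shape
(17, 23)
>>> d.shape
(23, 37)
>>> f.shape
(37, 7)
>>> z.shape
(7, 7)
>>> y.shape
(7, 7)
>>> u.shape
(37, 7)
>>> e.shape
(7, 7)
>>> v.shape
(37, 7)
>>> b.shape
(23, 7)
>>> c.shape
(37, 7, 23)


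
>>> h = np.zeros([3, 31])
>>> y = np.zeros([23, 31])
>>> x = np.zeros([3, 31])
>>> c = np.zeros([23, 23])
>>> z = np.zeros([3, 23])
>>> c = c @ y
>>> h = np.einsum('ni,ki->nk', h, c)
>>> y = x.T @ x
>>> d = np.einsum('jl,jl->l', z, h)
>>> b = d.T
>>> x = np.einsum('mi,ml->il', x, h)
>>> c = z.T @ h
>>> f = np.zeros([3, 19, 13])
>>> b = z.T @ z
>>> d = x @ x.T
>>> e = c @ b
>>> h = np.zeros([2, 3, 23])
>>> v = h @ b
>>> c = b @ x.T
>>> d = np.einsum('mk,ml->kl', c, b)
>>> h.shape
(2, 3, 23)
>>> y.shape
(31, 31)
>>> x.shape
(31, 23)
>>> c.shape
(23, 31)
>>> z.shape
(3, 23)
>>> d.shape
(31, 23)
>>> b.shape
(23, 23)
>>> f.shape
(3, 19, 13)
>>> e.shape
(23, 23)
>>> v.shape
(2, 3, 23)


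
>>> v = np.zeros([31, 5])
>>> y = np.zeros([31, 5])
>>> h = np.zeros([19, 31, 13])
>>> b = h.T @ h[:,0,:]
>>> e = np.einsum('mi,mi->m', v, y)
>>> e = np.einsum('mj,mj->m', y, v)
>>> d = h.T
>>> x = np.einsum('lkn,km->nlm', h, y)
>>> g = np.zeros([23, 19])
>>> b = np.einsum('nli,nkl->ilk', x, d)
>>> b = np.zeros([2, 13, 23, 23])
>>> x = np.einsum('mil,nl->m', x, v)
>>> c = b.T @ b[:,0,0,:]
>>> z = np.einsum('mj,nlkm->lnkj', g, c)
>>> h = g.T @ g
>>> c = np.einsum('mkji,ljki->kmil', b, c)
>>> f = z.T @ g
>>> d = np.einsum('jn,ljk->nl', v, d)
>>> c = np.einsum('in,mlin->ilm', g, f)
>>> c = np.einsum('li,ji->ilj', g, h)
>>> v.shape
(31, 5)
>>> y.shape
(31, 5)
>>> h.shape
(19, 19)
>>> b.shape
(2, 13, 23, 23)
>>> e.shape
(31,)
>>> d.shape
(5, 13)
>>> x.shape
(13,)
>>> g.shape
(23, 19)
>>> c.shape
(19, 23, 19)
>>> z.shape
(23, 23, 13, 19)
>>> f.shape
(19, 13, 23, 19)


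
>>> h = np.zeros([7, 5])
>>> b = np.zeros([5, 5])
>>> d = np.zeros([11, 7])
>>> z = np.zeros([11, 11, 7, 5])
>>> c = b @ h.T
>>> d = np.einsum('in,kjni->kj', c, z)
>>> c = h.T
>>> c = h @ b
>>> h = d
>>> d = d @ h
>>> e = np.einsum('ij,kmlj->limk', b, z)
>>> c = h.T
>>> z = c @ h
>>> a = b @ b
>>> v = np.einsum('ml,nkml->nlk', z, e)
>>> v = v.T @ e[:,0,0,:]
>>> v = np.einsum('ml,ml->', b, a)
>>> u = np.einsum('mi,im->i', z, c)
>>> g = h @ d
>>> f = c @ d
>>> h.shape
(11, 11)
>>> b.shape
(5, 5)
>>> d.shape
(11, 11)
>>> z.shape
(11, 11)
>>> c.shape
(11, 11)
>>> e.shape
(7, 5, 11, 11)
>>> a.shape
(5, 5)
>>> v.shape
()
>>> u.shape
(11,)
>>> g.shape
(11, 11)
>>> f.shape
(11, 11)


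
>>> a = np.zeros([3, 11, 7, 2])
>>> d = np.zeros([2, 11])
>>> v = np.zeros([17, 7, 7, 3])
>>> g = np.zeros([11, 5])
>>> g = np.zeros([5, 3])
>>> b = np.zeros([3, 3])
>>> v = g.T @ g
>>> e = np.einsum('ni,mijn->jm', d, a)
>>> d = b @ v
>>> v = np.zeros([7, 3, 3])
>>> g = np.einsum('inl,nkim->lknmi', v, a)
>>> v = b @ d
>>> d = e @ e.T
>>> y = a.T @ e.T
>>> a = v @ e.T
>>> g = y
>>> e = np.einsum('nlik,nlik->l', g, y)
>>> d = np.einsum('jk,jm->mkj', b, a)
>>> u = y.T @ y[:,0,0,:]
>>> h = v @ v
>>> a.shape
(3, 7)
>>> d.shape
(7, 3, 3)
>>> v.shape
(3, 3)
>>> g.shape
(2, 7, 11, 7)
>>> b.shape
(3, 3)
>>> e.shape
(7,)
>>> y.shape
(2, 7, 11, 7)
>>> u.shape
(7, 11, 7, 7)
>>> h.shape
(3, 3)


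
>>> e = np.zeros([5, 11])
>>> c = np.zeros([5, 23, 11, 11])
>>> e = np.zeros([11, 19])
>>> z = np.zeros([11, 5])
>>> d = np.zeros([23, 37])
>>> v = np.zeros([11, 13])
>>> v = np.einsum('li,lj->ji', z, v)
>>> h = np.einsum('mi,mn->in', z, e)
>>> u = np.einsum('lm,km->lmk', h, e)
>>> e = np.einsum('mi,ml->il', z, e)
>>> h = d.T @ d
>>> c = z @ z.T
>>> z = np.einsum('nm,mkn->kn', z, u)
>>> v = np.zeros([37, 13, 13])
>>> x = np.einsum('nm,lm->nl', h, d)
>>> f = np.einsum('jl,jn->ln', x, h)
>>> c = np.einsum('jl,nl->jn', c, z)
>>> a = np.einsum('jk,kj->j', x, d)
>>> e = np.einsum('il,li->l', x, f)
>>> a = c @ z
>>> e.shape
(23,)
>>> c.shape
(11, 19)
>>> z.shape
(19, 11)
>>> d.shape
(23, 37)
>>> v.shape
(37, 13, 13)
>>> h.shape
(37, 37)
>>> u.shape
(5, 19, 11)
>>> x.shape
(37, 23)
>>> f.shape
(23, 37)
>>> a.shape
(11, 11)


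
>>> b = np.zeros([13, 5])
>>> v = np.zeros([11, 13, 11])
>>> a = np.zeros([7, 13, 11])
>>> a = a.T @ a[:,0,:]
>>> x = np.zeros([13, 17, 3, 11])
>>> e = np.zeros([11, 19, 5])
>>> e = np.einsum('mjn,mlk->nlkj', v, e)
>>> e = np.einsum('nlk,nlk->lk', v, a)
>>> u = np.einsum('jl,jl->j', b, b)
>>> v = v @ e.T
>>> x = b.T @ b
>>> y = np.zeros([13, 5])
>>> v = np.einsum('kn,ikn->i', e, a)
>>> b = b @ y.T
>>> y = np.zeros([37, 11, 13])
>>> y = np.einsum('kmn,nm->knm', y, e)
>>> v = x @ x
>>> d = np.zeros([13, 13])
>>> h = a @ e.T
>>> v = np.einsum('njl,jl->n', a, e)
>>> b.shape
(13, 13)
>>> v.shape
(11,)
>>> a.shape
(11, 13, 11)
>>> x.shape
(5, 5)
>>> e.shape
(13, 11)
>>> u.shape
(13,)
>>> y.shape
(37, 13, 11)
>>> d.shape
(13, 13)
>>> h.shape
(11, 13, 13)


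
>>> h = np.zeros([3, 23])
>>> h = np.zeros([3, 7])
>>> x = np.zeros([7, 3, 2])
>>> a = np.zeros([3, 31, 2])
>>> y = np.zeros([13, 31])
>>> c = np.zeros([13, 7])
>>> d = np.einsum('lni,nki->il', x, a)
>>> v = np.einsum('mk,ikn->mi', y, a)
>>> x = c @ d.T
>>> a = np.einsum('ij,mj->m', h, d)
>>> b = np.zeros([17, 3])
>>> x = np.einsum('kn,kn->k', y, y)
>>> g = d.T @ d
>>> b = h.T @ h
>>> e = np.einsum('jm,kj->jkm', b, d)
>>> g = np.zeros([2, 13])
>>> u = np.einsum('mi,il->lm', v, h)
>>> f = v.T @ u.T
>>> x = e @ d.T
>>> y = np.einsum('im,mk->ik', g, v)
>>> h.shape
(3, 7)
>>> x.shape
(7, 2, 2)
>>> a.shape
(2,)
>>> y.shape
(2, 3)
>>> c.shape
(13, 7)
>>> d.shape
(2, 7)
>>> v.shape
(13, 3)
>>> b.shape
(7, 7)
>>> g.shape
(2, 13)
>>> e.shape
(7, 2, 7)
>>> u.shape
(7, 13)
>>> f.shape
(3, 7)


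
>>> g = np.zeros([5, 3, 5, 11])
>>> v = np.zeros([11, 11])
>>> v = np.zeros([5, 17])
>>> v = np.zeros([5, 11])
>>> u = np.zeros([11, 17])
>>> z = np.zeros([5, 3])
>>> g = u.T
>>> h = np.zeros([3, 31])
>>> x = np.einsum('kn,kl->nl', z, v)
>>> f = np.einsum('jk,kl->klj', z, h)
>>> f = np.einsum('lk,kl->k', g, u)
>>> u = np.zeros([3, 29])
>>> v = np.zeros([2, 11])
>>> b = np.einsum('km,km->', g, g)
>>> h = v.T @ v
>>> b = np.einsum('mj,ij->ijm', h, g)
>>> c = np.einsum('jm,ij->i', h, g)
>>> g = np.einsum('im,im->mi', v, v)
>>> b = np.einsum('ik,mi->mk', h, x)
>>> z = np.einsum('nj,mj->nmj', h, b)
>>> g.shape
(11, 2)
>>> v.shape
(2, 11)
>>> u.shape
(3, 29)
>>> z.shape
(11, 3, 11)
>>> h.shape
(11, 11)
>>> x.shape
(3, 11)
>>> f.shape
(11,)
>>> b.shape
(3, 11)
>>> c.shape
(17,)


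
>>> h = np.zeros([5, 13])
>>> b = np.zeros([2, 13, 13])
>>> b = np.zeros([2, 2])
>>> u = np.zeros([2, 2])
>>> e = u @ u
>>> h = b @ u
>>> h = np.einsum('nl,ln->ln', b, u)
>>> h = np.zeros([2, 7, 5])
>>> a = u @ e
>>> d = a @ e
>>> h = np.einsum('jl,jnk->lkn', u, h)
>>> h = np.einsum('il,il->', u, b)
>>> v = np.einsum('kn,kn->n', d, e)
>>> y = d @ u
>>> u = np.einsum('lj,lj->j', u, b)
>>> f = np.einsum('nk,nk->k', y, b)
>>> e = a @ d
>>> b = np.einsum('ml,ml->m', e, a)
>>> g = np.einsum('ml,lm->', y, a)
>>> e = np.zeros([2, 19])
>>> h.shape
()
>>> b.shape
(2,)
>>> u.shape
(2,)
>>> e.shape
(2, 19)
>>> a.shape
(2, 2)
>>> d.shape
(2, 2)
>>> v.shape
(2,)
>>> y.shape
(2, 2)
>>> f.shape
(2,)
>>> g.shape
()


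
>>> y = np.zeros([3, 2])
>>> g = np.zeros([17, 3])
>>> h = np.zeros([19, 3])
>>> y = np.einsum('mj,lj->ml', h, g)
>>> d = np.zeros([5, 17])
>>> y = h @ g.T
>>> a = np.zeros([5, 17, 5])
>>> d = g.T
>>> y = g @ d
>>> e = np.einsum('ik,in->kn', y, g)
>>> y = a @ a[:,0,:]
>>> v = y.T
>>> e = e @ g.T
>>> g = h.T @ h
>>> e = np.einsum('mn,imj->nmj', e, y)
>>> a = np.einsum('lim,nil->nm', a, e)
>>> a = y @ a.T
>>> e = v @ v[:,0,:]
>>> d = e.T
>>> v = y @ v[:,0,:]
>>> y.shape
(5, 17, 5)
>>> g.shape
(3, 3)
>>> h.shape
(19, 3)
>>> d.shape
(5, 17, 5)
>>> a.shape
(5, 17, 17)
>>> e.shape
(5, 17, 5)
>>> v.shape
(5, 17, 5)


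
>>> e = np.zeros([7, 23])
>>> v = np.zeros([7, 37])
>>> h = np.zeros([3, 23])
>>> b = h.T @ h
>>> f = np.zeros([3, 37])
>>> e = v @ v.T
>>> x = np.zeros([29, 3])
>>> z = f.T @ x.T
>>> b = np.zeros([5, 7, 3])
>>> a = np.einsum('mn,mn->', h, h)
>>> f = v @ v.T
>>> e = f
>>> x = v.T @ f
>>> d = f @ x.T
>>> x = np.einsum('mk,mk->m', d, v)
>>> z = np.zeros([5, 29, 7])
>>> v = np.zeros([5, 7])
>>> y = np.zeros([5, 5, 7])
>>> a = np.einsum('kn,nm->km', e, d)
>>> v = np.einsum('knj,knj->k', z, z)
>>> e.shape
(7, 7)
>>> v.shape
(5,)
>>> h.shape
(3, 23)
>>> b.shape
(5, 7, 3)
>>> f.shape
(7, 7)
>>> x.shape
(7,)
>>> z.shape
(5, 29, 7)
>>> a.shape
(7, 37)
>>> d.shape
(7, 37)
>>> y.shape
(5, 5, 7)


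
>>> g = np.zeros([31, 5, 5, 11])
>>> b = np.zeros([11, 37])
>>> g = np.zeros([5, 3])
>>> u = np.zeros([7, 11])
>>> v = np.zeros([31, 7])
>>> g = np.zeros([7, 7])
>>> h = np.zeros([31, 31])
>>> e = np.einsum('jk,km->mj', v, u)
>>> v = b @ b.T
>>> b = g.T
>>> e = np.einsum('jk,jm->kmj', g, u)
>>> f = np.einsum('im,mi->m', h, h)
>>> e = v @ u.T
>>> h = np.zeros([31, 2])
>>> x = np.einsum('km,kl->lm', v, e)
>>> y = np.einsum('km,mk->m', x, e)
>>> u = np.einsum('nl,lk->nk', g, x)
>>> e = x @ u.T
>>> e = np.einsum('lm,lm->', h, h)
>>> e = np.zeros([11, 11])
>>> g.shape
(7, 7)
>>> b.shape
(7, 7)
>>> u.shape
(7, 11)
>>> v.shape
(11, 11)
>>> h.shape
(31, 2)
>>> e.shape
(11, 11)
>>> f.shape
(31,)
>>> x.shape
(7, 11)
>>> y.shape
(11,)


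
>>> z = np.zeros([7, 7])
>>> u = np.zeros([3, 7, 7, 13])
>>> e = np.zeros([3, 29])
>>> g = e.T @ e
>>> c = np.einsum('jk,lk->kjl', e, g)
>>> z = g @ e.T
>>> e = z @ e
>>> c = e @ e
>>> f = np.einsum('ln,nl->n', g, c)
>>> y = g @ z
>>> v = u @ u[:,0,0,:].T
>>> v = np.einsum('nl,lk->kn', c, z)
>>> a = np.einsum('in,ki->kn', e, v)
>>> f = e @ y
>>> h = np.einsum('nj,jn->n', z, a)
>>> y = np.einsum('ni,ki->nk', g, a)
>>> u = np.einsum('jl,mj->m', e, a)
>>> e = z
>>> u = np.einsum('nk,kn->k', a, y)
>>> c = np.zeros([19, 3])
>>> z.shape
(29, 3)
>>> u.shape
(29,)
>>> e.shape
(29, 3)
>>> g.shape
(29, 29)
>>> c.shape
(19, 3)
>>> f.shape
(29, 3)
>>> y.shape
(29, 3)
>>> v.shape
(3, 29)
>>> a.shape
(3, 29)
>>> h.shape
(29,)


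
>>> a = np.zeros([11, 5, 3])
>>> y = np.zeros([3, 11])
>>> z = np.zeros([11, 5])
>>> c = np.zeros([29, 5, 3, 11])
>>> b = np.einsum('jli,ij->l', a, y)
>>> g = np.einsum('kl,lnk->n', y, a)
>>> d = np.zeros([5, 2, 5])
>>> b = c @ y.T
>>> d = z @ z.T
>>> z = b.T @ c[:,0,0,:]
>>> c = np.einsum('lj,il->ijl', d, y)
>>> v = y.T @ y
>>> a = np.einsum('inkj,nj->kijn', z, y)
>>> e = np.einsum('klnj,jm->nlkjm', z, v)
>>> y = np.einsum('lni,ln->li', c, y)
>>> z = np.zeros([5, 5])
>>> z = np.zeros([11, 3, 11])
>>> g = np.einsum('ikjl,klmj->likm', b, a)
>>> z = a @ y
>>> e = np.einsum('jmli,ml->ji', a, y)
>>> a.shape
(5, 3, 11, 3)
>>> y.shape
(3, 11)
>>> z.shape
(5, 3, 11, 11)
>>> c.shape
(3, 11, 11)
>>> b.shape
(29, 5, 3, 3)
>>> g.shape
(3, 29, 5, 11)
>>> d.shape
(11, 11)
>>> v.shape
(11, 11)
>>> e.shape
(5, 3)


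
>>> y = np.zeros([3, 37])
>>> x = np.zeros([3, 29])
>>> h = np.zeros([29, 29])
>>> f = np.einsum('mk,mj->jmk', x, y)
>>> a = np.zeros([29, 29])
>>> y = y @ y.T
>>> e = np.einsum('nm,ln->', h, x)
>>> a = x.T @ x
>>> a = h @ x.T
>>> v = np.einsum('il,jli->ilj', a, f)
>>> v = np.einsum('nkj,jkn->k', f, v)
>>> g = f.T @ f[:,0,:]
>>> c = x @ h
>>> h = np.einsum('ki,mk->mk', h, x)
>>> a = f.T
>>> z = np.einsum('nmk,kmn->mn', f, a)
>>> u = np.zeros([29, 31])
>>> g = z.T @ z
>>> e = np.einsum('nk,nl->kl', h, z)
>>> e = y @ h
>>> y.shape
(3, 3)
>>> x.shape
(3, 29)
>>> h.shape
(3, 29)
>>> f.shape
(37, 3, 29)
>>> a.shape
(29, 3, 37)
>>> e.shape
(3, 29)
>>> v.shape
(3,)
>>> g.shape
(37, 37)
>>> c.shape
(3, 29)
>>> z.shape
(3, 37)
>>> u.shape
(29, 31)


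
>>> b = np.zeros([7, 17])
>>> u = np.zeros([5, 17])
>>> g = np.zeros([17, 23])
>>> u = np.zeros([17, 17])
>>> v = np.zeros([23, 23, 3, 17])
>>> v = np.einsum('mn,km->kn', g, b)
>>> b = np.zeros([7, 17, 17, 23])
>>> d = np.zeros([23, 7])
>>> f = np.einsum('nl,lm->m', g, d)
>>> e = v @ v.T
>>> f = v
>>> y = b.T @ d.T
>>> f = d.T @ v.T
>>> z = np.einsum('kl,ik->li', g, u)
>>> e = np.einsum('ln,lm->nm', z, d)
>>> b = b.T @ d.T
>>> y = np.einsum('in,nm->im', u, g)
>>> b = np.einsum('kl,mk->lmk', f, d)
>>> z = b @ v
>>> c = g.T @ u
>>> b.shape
(7, 23, 7)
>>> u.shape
(17, 17)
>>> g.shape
(17, 23)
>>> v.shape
(7, 23)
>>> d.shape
(23, 7)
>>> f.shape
(7, 7)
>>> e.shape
(17, 7)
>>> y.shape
(17, 23)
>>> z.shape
(7, 23, 23)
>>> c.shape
(23, 17)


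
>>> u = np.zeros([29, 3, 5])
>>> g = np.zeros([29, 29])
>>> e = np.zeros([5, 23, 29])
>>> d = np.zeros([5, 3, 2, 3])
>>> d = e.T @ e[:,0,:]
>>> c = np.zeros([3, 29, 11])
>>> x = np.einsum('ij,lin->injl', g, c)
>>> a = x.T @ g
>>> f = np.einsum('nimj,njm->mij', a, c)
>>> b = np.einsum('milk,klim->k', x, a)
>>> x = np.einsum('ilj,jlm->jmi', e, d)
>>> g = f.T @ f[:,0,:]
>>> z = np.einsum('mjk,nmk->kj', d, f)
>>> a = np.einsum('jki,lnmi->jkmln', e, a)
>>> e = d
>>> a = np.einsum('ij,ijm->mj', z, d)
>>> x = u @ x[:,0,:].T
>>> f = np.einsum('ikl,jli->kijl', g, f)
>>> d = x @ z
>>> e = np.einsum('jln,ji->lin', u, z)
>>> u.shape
(29, 3, 5)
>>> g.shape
(29, 29, 29)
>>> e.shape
(3, 23, 5)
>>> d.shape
(29, 3, 23)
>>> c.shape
(3, 29, 11)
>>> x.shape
(29, 3, 29)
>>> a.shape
(29, 23)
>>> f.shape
(29, 29, 11, 29)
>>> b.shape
(3,)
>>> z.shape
(29, 23)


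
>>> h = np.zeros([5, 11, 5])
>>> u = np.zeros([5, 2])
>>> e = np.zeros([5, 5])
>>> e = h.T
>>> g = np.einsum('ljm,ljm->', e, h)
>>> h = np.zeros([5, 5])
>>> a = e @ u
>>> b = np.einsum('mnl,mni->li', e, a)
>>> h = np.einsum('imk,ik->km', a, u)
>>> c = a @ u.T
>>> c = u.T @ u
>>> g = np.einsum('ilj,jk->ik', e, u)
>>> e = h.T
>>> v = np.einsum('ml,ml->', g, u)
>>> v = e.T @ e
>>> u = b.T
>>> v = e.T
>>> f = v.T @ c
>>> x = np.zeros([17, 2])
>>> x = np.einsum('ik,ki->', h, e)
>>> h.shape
(2, 11)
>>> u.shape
(2, 5)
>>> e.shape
(11, 2)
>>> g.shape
(5, 2)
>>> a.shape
(5, 11, 2)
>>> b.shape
(5, 2)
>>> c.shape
(2, 2)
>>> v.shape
(2, 11)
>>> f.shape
(11, 2)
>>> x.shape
()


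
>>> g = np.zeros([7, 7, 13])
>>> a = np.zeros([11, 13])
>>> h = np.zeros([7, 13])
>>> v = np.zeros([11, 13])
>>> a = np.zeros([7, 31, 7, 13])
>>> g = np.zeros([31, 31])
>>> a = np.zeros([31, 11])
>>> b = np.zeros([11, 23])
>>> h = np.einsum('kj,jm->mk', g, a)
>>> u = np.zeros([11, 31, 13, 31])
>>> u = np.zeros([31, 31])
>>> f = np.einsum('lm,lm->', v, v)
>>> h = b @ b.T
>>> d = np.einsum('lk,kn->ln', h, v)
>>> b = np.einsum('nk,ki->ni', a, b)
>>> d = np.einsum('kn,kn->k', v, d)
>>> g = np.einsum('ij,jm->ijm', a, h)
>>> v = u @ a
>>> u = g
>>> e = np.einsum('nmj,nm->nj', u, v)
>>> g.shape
(31, 11, 11)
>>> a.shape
(31, 11)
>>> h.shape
(11, 11)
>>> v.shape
(31, 11)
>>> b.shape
(31, 23)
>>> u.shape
(31, 11, 11)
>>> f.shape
()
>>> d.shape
(11,)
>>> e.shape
(31, 11)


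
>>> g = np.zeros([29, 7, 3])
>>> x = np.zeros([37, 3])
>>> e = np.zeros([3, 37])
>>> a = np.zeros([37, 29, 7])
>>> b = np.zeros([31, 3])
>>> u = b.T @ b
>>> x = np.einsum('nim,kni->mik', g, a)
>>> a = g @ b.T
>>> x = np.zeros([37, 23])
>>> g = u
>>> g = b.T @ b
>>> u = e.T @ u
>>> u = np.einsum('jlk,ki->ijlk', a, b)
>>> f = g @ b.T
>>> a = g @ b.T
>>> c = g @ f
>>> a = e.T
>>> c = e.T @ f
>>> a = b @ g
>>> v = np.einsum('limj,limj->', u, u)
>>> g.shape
(3, 3)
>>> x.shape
(37, 23)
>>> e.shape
(3, 37)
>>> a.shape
(31, 3)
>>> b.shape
(31, 3)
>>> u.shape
(3, 29, 7, 31)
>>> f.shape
(3, 31)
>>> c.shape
(37, 31)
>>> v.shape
()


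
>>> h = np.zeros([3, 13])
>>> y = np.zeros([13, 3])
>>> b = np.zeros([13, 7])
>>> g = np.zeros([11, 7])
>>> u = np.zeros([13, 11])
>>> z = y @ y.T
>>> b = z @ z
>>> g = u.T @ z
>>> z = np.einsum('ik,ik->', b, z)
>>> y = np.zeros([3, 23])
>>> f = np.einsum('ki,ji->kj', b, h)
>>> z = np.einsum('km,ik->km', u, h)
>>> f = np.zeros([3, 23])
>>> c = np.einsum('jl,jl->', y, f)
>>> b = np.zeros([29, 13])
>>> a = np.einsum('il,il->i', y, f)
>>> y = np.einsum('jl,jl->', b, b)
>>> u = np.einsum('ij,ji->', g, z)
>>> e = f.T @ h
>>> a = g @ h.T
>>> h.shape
(3, 13)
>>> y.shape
()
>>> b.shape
(29, 13)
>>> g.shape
(11, 13)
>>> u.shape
()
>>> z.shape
(13, 11)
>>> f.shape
(3, 23)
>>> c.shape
()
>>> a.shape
(11, 3)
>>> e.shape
(23, 13)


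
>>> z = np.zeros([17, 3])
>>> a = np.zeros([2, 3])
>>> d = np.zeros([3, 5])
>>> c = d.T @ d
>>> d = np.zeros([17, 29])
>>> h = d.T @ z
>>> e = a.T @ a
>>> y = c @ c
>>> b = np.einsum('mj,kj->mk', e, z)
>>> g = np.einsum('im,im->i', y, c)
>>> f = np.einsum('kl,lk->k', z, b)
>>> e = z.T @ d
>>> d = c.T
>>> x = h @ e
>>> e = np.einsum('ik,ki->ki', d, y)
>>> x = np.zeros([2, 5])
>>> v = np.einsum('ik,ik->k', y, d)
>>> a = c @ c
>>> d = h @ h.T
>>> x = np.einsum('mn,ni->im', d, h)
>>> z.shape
(17, 3)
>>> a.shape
(5, 5)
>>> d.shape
(29, 29)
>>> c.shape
(5, 5)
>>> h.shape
(29, 3)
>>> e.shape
(5, 5)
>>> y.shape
(5, 5)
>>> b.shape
(3, 17)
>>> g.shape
(5,)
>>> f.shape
(17,)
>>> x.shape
(3, 29)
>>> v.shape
(5,)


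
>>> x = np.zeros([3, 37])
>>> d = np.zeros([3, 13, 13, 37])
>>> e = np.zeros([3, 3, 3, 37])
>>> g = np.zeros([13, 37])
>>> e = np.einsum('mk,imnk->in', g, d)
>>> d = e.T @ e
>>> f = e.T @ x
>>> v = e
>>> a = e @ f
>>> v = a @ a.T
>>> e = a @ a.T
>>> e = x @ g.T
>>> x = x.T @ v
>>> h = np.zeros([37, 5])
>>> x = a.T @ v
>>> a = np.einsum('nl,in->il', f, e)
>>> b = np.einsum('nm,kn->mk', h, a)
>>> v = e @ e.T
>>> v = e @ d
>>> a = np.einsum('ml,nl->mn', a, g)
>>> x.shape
(37, 3)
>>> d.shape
(13, 13)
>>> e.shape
(3, 13)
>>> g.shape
(13, 37)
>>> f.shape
(13, 37)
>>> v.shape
(3, 13)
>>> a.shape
(3, 13)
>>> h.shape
(37, 5)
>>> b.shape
(5, 3)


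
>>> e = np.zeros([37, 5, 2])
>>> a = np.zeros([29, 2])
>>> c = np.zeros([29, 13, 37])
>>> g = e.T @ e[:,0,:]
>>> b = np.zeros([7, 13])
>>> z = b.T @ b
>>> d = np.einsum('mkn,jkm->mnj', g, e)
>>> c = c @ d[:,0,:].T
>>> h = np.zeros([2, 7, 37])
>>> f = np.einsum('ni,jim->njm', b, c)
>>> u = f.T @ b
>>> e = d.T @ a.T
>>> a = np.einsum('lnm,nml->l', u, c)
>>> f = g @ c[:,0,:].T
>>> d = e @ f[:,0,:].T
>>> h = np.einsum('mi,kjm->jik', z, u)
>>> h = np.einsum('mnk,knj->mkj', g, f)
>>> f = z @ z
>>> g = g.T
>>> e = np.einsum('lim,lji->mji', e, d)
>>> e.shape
(29, 2, 2)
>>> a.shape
(2,)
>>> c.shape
(29, 13, 2)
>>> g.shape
(2, 5, 2)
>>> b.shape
(7, 13)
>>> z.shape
(13, 13)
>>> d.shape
(37, 2, 2)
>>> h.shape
(2, 2, 29)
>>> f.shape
(13, 13)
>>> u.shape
(2, 29, 13)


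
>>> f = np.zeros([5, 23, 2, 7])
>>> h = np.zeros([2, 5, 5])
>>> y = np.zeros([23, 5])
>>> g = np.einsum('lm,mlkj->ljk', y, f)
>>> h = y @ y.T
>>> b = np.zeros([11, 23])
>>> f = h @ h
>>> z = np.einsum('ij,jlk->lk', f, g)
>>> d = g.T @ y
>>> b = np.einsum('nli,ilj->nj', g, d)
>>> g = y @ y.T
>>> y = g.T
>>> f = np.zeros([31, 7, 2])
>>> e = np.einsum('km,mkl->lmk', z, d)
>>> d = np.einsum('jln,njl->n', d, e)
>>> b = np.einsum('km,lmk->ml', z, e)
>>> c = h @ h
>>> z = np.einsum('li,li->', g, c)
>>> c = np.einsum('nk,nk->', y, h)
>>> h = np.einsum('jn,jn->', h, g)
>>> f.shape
(31, 7, 2)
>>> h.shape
()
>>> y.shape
(23, 23)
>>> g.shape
(23, 23)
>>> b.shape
(2, 5)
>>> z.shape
()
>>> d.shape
(5,)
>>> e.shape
(5, 2, 7)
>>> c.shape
()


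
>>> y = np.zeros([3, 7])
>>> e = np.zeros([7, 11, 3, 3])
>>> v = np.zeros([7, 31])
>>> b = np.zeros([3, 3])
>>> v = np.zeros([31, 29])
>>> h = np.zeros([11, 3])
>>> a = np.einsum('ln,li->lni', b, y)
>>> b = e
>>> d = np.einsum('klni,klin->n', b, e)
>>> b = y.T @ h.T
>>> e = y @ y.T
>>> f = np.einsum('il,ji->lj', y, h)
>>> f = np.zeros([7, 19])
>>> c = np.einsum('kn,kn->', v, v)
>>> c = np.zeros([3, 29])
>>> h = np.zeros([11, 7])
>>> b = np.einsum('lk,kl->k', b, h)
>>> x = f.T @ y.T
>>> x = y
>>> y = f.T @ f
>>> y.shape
(19, 19)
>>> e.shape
(3, 3)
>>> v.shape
(31, 29)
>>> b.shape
(11,)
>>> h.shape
(11, 7)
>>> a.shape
(3, 3, 7)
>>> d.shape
(3,)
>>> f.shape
(7, 19)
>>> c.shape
(3, 29)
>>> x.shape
(3, 7)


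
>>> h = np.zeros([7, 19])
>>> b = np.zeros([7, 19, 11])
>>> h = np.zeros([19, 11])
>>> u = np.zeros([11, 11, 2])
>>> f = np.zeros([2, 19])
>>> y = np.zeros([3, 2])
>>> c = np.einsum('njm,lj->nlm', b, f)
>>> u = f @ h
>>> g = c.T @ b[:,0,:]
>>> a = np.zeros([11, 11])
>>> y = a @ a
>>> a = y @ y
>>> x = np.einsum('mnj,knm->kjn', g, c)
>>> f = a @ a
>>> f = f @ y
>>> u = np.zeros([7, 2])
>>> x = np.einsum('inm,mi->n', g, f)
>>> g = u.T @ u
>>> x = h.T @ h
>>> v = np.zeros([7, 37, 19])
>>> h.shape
(19, 11)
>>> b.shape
(7, 19, 11)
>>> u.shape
(7, 2)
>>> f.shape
(11, 11)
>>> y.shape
(11, 11)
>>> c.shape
(7, 2, 11)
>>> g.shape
(2, 2)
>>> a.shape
(11, 11)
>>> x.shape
(11, 11)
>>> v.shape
(7, 37, 19)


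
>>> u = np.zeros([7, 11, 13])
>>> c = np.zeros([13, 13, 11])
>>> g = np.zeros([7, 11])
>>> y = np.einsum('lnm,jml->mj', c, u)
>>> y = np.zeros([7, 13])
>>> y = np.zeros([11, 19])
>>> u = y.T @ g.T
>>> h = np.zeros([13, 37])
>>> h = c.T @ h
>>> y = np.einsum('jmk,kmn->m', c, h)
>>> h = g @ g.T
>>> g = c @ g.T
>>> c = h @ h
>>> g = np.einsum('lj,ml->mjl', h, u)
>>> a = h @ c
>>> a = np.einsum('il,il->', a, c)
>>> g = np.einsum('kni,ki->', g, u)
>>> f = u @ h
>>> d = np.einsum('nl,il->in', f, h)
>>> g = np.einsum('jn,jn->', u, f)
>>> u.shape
(19, 7)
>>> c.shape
(7, 7)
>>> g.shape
()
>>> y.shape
(13,)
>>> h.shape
(7, 7)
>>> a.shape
()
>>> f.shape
(19, 7)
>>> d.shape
(7, 19)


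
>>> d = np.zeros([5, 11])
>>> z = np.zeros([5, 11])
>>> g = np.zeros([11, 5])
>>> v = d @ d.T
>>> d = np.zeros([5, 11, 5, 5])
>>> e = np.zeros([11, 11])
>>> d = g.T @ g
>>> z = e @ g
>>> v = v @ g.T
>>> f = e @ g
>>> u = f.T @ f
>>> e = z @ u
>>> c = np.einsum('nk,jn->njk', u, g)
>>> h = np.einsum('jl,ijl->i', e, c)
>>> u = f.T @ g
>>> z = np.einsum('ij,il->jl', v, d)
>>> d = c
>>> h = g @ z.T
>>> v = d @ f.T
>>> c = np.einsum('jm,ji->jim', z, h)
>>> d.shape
(5, 11, 5)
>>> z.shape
(11, 5)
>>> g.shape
(11, 5)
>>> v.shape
(5, 11, 11)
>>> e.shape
(11, 5)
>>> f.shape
(11, 5)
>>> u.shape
(5, 5)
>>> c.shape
(11, 11, 5)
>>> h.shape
(11, 11)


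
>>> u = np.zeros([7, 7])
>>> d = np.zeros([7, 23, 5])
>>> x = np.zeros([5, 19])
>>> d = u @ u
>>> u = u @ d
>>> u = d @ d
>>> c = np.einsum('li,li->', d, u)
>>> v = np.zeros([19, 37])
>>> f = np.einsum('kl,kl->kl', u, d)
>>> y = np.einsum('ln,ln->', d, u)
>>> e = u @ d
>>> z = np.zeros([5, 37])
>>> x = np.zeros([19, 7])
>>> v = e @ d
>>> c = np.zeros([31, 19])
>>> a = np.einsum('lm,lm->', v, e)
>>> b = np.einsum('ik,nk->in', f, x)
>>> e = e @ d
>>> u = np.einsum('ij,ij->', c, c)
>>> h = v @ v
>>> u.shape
()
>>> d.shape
(7, 7)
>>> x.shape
(19, 7)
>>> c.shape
(31, 19)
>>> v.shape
(7, 7)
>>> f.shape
(7, 7)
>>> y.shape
()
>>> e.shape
(7, 7)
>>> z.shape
(5, 37)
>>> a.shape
()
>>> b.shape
(7, 19)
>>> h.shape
(7, 7)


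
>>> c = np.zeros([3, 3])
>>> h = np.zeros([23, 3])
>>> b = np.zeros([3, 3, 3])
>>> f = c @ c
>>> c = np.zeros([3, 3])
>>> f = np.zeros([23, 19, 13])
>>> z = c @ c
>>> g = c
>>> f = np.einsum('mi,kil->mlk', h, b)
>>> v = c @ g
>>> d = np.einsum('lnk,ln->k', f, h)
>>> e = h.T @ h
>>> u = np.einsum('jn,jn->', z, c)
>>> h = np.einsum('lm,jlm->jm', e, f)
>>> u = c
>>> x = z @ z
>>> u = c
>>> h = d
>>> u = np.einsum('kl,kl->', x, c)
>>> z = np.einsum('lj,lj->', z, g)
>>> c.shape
(3, 3)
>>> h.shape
(3,)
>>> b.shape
(3, 3, 3)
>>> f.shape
(23, 3, 3)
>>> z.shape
()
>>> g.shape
(3, 3)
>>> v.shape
(3, 3)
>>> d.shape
(3,)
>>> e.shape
(3, 3)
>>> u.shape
()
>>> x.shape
(3, 3)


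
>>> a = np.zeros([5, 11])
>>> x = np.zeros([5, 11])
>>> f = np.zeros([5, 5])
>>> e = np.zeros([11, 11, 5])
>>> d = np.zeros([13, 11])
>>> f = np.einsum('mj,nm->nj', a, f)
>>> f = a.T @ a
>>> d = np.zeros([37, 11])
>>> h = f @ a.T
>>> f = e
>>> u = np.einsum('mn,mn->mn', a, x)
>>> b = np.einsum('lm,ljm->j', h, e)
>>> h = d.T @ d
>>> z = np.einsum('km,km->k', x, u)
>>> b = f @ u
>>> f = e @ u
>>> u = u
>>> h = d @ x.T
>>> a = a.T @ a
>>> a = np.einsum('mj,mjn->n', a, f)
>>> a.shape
(11,)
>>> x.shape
(5, 11)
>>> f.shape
(11, 11, 11)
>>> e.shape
(11, 11, 5)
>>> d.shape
(37, 11)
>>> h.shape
(37, 5)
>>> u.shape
(5, 11)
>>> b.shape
(11, 11, 11)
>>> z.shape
(5,)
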